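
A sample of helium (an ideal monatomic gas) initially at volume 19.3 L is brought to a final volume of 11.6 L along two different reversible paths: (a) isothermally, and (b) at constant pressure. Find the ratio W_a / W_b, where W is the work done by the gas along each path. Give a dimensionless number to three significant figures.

Path (a) isothermal: W = P₁V₁ ln(V₂/V₁) → W_a/(P₁V₁) = -0.5091.
Path (b) isobaric: W = P₁(V₂ − V₁) → W_b/(P₁V₁) = -0.399.
W_a / W_b = -0.5091 / -0.399 = 1.276.

W_a / W_b ≈ 1.28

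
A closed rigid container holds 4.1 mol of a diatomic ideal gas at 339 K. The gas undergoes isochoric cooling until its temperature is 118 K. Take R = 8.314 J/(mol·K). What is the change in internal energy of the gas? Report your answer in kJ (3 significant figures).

ΔU ≈ -18.8 kJ

Constant volume ⇒ W = 0, so Q = ΔU = nCᵥΔT with Cᵥ = 5R/2 = 20.79 J/(mol·K).
ΔU = (4.1)(20.79)(118 − 339) = -18833 J.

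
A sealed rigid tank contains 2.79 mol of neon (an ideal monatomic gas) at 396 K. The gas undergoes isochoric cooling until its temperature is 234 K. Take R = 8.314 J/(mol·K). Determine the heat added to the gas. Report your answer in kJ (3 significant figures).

Constant volume ⇒ W = 0, so Q = ΔU = nCᵥΔT with Cᵥ = 3R/2 = 12.47 J/(mol·K).
ΔU = (2.79)(12.47)(234 − 396) = -5637 J.

Q ≈ -5.64 kJ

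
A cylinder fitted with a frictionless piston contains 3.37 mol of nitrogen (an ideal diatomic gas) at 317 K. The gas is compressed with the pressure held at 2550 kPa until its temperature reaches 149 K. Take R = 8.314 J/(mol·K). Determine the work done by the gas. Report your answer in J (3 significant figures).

W ≈ -4710 J

Isobaric: W = P ΔV = nR ΔT.
W = (3.37)(8.314)(149 − 317) = -4707 J.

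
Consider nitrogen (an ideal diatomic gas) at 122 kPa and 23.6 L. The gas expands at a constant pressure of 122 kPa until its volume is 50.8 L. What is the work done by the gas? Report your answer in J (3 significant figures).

Isobaric: W = P ΔV.
W = (122 kPa)(50.8 − 23.6 L) = (122)(27.2) = 3318 J.

W ≈ 3320 J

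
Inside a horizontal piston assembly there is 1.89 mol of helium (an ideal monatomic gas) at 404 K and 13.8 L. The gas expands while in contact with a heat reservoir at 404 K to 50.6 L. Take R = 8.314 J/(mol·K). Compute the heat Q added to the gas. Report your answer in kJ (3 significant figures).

Q ≈ 8.25 kJ

Isothermal ⇒ ΔU = 0, so Q = W = nRT ln(V₂/V₁).
Q = (1.89)(8.314)(404) ln(50.6/13.8) = 6348 × 1.299 = 8248 J.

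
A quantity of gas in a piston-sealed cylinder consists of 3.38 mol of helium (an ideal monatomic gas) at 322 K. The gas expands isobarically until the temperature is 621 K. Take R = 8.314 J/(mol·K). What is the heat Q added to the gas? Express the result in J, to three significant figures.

Q ≈ 21000 J

Isobaric: W = nRΔT = (3.38)(8.314)(299) = 8402 J.
ΔU = nCᵥΔT with Cᵥ = 3R/2: ΔU = (3.38)(12.47)(299) = 12603 J.
Q = ΔU + W = 12603 + 8402 = 21006 J.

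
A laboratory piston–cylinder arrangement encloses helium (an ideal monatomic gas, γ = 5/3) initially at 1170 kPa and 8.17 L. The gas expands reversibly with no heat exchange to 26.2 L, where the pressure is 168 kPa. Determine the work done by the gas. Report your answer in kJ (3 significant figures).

Adiabatic: W = (P₁V₁ − P₂V₂)/(γ − 1) with γ = 5/3.
P₁V₁ = 9559 J, P₂V₂ = 4402 J.
W = (9559 − 4402) / 0.6667 = 7736 J.

W ≈ 7.74 kJ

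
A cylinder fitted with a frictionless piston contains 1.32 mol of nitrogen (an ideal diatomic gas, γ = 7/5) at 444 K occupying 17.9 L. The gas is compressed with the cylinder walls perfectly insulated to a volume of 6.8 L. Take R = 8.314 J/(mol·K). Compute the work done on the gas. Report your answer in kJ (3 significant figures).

Adiabatic: TV^(γ−1) = const with γ = 7/5.
T₂ = T₁ (V₁/V₂)^(γ−1) = 444 × (17.9/6.8)^0.4 = 444 × 1.473 = 653.9 K.
W_by = nCᵥ(T₁ − T₂) = (1.32)(20.79)(444 − 653.9) = -5759 J.
Work on gas = −W_by = 5759 J.

W ≈ 5.76 kJ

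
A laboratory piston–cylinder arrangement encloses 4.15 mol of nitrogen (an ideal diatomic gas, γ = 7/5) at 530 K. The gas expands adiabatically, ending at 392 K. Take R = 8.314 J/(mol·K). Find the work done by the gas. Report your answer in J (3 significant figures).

Adiabatic ⇒ Q = 0, so W_by = −ΔU = nCᵥ(T₁ − T₂).
Cᵥ = 5R/2 = 20.79 J/(mol·K).
W = (4.15)(20.79)(530 − 392) = 11904 J.

W ≈ 11900 J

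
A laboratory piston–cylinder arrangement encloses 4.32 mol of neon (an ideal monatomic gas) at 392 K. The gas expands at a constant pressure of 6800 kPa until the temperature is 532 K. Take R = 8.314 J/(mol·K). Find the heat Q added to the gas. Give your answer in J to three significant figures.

Q ≈ 12600 J

Isobaric: W = nRΔT = (4.32)(8.314)(140) = 5028 J.
ΔU = nCᵥΔT with Cᵥ = 3R/2: ΔU = (4.32)(12.47)(140) = 7542 J.
Q = ΔU + W = 7542 + 5028 = 12571 J.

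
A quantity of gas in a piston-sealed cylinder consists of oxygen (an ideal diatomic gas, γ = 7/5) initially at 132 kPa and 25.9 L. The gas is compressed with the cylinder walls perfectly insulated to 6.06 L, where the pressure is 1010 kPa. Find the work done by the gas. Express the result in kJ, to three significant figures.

W ≈ -6.75 kJ

Adiabatic: W = (P₁V₁ − P₂V₂)/(γ − 1) with γ = 7/5.
P₁V₁ = 3419 J, P₂V₂ = 6121 J.
W = (3419 − 6121) / 0.4 = -6755 J.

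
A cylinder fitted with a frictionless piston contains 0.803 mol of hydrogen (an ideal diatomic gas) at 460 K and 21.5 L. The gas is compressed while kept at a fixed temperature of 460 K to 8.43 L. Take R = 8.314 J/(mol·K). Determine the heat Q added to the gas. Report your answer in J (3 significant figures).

Isothermal ⇒ ΔU = 0, so Q = W = nRT ln(V₂/V₁).
Q = (0.803)(8.314)(460) ln(8.43/21.5) = 3071 × -0.9363 = -2875 J.

Q ≈ -2880 J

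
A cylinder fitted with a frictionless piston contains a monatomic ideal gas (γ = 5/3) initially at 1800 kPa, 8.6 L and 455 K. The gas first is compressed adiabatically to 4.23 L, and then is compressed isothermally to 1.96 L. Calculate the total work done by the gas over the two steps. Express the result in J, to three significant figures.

W_total ≈ -33200 J

Step 1 (adiabatic): W = (P₁V₁ − P₂V₂)/(γ−1) = (15480 − 24843)/0.667 = -14045 J.
After step 1: P = 5873 kPa, V = 4.23 L, T = 730.2 K.
Step 2 (isothermal): W = P₁V₁ ln(V₂/V₁) = (24843) ln(1.96/4.23) = -19111 J.
W_total = -14045 − 19111 = -33156 J.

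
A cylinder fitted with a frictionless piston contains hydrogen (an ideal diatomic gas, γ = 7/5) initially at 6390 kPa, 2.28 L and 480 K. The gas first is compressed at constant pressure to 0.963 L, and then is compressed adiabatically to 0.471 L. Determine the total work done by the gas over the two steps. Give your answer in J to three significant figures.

W_total ≈ -13500 J

Step 1 (isobaric): W = PΔV = (6390 kPa)(0.963 − 2.28 L) = -8416 J.
After step 1: P = 6390 kPa, V = 0.963 L, T = 202.7 K.
Step 2 (adiabatic): W = (P₁V₁ − P₂V₂)/(γ−1) = (6154 − 8192)/0.4 = -5095 J.
W_total = -8416 − 5095 = -13511 J.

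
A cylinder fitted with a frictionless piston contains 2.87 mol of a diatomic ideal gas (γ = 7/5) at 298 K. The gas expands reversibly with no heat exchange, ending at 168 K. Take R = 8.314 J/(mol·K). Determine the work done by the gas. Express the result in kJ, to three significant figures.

Adiabatic ⇒ Q = 0, so W_by = −ΔU = nCᵥ(T₁ − T₂).
Cᵥ = 5R/2 = 20.79 J/(mol·K).
W = (2.87)(20.79)(298 − 168) = 7755 J.

W ≈ 7.75 kJ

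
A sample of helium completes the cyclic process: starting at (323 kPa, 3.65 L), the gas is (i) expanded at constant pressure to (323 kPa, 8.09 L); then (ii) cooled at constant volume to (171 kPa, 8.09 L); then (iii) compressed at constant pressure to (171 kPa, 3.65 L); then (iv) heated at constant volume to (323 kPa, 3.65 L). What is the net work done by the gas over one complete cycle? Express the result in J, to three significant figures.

Constant-volume legs do no work.
W(i) = (323)(8.09 − 3.65) = 1434 J; W(iii) = (171)(3.65 − 8.09) = -759.2 J.
W_net = 1434 − 759.2 = 674.9 J (the clockwise enclosed area).

W_net ≈ 675 J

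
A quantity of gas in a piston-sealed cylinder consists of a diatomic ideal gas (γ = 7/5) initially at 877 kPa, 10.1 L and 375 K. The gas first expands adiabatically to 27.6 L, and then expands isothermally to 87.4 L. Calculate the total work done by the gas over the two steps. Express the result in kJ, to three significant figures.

W_total ≈ 14.2 kJ

Step 1 (adiabatic): W = (P₁V₁ − P₂V₂)/(γ−1) = (8858 − 5925)/0.4 = 7332 J.
After step 1: P = 214.7 kPa, V = 27.6 L, T = 250.8 K.
Step 2 (isothermal): W = P₁V₁ ln(V₂/V₁) = (5925) ln(87.4/27.6) = 6830 J.
W_total = 7332 + 6830 = 14161 J.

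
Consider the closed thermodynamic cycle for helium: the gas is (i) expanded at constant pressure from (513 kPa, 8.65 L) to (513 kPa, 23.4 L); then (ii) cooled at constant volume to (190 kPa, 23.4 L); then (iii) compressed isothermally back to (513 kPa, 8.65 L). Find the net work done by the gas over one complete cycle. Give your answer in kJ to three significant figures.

W_net ≈ 3.14 kJ

Leg (i): W = PΔV = (513)(23.4 − 8.65) = 7567 J.
Leg (ii): W = 0.
Leg (iii): W = PᵢVᵢ ln(V_f/Vᵢ) = (4446) ln(8.65/23.4) = -4425 J.
W_net = 7567 − 4425 = 3142 J.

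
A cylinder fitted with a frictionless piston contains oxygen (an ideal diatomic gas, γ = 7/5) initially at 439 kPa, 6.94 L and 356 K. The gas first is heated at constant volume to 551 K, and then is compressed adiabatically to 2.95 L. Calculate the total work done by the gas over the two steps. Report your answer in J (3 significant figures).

Step 1 (isochoric): W = 0 (constant volume).
After step 1: P = 679.5 kPa (V unchanged).
Step 2 (adiabatic): W = (P₁V₁ − P₂V₂)/(γ−1) = (4715 − 6640)/0.4 = -4810 J.
W_total = 0 − 4810 = -4810 J.

W_total ≈ -4810 J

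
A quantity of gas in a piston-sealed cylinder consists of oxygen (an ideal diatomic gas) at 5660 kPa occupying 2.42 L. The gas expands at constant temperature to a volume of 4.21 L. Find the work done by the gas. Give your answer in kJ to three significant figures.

Isothermal: W = nRT ln(V₂/V₁) = P₁V₁ ln(V₂/V₁).
P₁V₁ = (5660 kPa)(2.42 L) = 13697 J.
W = 13697 × ln(4.21/2.42) = 13697 × 0.5537
W_by_gas = 7584 J.

W ≈ 7.58 kJ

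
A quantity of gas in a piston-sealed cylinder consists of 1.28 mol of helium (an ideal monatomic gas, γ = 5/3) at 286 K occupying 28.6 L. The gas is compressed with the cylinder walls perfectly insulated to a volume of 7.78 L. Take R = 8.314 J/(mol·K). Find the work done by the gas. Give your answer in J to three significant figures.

Adiabatic: TV^(γ−1) = const with γ = 5/3.
T₂ = T₁ (V₁/V₂)^(γ−1) = 286 × (28.6/7.78)^0.667 = 286 × 2.382 = 681.2 K.
W_by = nCᵥ(T₁ − T₂) = (1.28)(12.47)(286 − 681.2) = -6309 J.

W ≈ -6310 J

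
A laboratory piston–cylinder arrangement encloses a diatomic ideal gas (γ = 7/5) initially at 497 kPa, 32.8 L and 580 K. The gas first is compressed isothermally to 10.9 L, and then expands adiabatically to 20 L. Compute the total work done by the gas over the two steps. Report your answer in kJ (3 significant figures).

W_total ≈ -9.17 kJ

Step 1 (isothermal): W = P₁V₁ ln(V₂/V₁) = (16302) ln(10.9/32.8) = -17959 J.
After step 1: P = 1496 kPa, V = 10.9 L, T = 580 K.
Step 2 (adiabatic): W = (P₁V₁ − P₂V₂)/(γ−1) = (16302 − 12788)/0.4 = 8785 J.
W_total = -17959 + 8785 = -9174 J.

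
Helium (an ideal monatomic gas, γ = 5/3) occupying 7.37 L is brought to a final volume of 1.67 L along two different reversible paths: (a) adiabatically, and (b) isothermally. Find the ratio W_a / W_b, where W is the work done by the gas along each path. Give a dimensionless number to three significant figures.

W_a / W_b ≈ 1.71

Path (a) adiabatic: W = P₁V₁(1 − (V₁/V₂)^(γ−1))/(γ−1) → W_a/(P₁V₁) = -2.536.
Path (b) isothermal: W = P₁V₁ ln(V₂/V₁) → W_b/(P₁V₁) = -1.485.
W_a / W_b = -2.536 / -1.485 = 1.708.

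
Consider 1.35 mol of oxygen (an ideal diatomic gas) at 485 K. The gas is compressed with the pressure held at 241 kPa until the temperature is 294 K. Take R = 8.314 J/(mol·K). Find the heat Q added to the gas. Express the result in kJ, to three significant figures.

Isobaric: W = nRΔT = (1.35)(8.314)(-191) = -2144 J.
ΔU = nCᵥΔT with Cᵥ = 5R/2: ΔU = (1.35)(20.79)(-191) = -5359 J.
Q = ΔU + W = -5359 − 2144 = -7503 J.

Q ≈ -7.50 kJ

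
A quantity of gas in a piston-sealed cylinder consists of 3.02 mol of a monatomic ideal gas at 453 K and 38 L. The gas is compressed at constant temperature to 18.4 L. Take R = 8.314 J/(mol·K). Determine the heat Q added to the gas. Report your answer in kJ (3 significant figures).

Isothermal ⇒ ΔU = 0, so Q = W = nRT ln(V₂/V₁).
Q = (3.02)(8.314)(453) ln(18.4/38) = 11374 × -0.7252 = -8249 J.

Q ≈ -8.25 kJ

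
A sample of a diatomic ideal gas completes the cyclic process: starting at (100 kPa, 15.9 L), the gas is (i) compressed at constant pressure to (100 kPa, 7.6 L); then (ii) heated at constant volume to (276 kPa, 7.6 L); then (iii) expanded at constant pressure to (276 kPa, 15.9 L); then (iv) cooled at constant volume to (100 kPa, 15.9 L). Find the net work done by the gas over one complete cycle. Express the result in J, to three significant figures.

W_net ≈ 1460 J

Constant-volume legs do no work.
W(i) = (100)(7.6 − 15.9) = -830 J; W(iii) = (276)(15.9 − 7.6) = 2291 J.
W_net = -830 + 2291 = 1461 J (the clockwise enclosed area).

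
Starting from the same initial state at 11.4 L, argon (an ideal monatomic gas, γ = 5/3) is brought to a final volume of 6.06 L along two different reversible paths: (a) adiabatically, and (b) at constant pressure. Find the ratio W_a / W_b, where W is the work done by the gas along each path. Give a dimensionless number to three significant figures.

W_a / W_b ≈ 1.68

Path (a) adiabatic: W = P₁V₁(1 − (V₁/V₂)^(γ−1))/(γ−1) → W_a/(P₁V₁) = -0.7858.
Path (b) isobaric: W = P₁(V₂ − V₁) → W_b/(P₁V₁) = -0.4684.
W_a / W_b = -0.7858 / -0.4684 = 1.678.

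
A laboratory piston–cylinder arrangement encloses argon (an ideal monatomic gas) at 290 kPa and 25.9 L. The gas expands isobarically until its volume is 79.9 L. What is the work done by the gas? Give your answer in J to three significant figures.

Isobaric: W = P ΔV.
W = (290 kPa)(79.9 − 25.9 L) = (290)(54) = 15660 J.

W ≈ 15700 J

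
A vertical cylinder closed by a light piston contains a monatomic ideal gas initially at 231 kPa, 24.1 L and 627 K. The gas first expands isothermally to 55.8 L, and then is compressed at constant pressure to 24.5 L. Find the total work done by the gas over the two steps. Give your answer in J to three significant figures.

W_total ≈ 1550 J

Step 1 (isothermal): W = P₁V₁ ln(V₂/V₁) = (5567) ln(55.8/24.1) = 4674 J.
After step 1: P = 99.77 kPa, V = 55.8 L, T = 627 K.
Step 2 (isobaric): W = PΔV = (99.77 kPa)(24.5 − 55.8 L) = -3123 J.
W_total = 4674 − 3123 = 1551 J.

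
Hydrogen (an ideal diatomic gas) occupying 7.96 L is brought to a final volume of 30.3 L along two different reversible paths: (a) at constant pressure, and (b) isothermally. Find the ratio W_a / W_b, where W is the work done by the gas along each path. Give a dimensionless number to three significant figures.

W_a / W_b ≈ 2.10

Path (a) isobaric: W = P₁(V₂ − V₁) → W_a/(P₁V₁) = 2.807.
Path (b) isothermal: W = P₁V₁ ln(V₂/V₁) → W_b/(P₁V₁) = 1.337.
W_a / W_b = 2.807 / 1.337 = 2.1.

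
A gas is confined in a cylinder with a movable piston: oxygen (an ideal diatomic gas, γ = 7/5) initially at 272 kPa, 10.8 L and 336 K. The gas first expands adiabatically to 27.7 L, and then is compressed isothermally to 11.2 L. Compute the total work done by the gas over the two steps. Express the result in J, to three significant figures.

Step 1 (adiabatic): W = (P₁V₁ − P₂V₂)/(γ−1) = (2938 − 2015)/0.4 = 2305 J.
After step 1: P = 72.76 kPa, V = 27.7 L, T = 230.5 K.
Step 2 (isothermal): W = P₁V₁ ln(V₂/V₁) = (2015) ln(11.2/27.7) = -1825 J.
W_total = 2305 − 1825 = 480.4 J.

W_total ≈ 480 J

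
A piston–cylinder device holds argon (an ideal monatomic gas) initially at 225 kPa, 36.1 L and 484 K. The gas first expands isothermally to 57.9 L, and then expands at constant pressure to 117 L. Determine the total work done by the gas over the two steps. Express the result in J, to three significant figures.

Step 1 (isothermal): W = P₁V₁ ln(V₂/V₁) = (8122) ln(57.9/36.1) = 3837 J.
After step 1: P = 140.3 kPa, V = 57.9 L, T = 484 K.
Step 2 (isobaric): W = PΔV = (140.3 kPa)(117 − 57.9 L) = 8291 J.
W_total = 3837 + 8291 = 12128 J.

W_total ≈ 12100 J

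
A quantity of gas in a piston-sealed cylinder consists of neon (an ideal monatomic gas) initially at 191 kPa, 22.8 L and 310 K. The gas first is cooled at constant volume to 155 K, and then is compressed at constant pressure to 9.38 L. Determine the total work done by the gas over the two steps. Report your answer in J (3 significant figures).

W_total ≈ -1280 J

Step 1 (isochoric): W = 0 (constant volume).
After step 1: P = 95.5 kPa (V unchanged).
Step 2 (isobaric): W = PΔV = (95.5 kPa)(9.38 − 22.8 L) = -1282 J.
W_total = 0 − 1282 = -1282 J.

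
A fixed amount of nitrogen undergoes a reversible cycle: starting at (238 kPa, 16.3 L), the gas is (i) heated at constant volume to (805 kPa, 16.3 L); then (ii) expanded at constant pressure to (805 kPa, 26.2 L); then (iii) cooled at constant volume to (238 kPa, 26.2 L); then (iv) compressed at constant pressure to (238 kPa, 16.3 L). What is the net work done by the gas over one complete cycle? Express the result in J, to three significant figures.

W_net ≈ 5610 J

Constant-volume legs do no work.
W(ii) = (805)(26.2 − 16.3) = 7969 J; W(iv) = (238)(16.3 − 26.2) = -2356 J.
W_net = 7969 − 2356 = 5613 J (the clockwise enclosed area).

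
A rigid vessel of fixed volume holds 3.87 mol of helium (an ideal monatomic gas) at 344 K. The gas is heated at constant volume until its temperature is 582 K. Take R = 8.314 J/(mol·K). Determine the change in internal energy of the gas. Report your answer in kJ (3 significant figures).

ΔU ≈ 11.5 kJ

Constant volume ⇒ W = 0, so Q = ΔU = nCᵥΔT with Cᵥ = 3R/2 = 12.47 J/(mol·K).
ΔU = (3.87)(12.47)(582 − 344) = 11487 J.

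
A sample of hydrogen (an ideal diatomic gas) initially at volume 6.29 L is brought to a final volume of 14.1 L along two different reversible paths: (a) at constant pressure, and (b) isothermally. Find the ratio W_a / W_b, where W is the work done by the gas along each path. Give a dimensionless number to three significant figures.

W_a / W_b ≈ 1.54

Path (a) isobaric: W = P₁(V₂ − V₁) → W_a/(P₁V₁) = 1.242.
Path (b) isothermal: W = P₁V₁ ln(V₂/V₁) → W_b/(P₁V₁) = 0.8072.
W_a / W_b = 1.242 / 0.8072 = 1.538.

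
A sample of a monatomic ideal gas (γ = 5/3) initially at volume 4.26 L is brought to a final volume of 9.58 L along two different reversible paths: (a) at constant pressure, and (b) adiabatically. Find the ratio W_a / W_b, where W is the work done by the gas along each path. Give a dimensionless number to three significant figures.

Path (a) isobaric: W = P₁(V₂ − V₁) → W_a/(P₁V₁) = 1.249.
Path (b) adiabatic: W = P₁V₁(1 − (V₁/V₂)^(γ−1))/(γ−1) → W_b/(P₁V₁) = 0.6261.
W_a / W_b = 1.249 / 0.6261 = 1.995.

W_a / W_b ≈ 1.99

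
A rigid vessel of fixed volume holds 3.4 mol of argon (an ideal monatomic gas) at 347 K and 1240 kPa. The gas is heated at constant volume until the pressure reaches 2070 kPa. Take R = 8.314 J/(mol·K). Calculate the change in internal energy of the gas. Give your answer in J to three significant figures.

Constant volume ⇒ W = 0, so Q = ΔU = nCᵥΔT with Cᵥ = 3R/2 = 12.47 J/(mol·K).
At constant V, T₂/T₁ = P₂/P₁ ⇒ ΔT = T₁(P₂/P₁ − 1) = 347·(2070/1240 − 1) = 232.3 K.
ΔU = (3.4)(12.47)(232.3) = 9848 J.

ΔU ≈ 9850 J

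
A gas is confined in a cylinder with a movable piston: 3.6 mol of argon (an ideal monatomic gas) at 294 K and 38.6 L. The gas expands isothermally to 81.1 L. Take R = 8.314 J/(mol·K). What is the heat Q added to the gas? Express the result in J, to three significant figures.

Q ≈ 6530 J

Isothermal ⇒ ΔU = 0, so Q = W = nRT ln(V₂/V₁).
Q = (3.6)(8.314)(294) ln(81.1/38.6) = 8800 × 0.7424 = 6533 J.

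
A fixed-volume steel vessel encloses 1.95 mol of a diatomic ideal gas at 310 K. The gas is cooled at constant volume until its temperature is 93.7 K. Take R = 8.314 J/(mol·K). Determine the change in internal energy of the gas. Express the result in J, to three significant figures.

Constant volume ⇒ W = 0, so Q = ΔU = nCᵥΔT with Cᵥ = 5R/2 = 20.79 J/(mol·K).
ΔU = (1.95)(20.79)(93.7 − 310) = -8767 J.

ΔU ≈ -8770 J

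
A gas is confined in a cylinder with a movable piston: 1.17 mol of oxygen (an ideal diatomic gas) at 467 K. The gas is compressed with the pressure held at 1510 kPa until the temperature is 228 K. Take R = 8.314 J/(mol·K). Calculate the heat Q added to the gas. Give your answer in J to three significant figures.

Q ≈ -8140 J

Isobaric: W = nRΔT = (1.17)(8.314)(-239) = -2325 J.
ΔU = nCᵥΔT with Cᵥ = 5R/2: ΔU = (1.17)(20.79)(-239) = -5812 J.
Q = ΔU + W = -5812 − 2325 = -8137 J.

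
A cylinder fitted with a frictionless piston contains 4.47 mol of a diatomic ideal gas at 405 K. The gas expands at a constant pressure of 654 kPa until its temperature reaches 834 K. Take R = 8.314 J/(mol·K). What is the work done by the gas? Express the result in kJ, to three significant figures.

Isobaric: W = P ΔV = nR ΔT.
W = (4.47)(8.314)(834 − 405) = 15943 J.

W ≈ 15.9 kJ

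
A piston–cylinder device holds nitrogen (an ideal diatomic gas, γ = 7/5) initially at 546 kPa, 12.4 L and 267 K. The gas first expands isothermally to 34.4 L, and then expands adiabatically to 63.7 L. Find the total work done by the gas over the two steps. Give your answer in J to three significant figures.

Step 1 (isothermal): W = P₁V₁ ln(V₂/V₁) = (6770) ln(34.4/12.4) = 6908 J.
After step 1: P = 196.8 kPa, V = 34.4 L, T = 267 K.
Step 2 (adiabatic): W = (P₁V₁ − P₂V₂)/(γ−1) = (6770 − 5292)/0.4 = 3697 J.
W_total = 6908 + 3697 = 10605 J.

W_total ≈ 10600 J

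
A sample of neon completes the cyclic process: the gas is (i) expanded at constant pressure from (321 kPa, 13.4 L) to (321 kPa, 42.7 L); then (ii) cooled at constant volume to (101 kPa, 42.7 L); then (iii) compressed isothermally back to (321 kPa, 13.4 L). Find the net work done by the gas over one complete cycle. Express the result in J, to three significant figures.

W_net ≈ 4410 J

Leg (i): W = PΔV = (321)(42.7 − 13.4) = 9405 J.
Leg (ii): W = 0.
Leg (iii): W = PᵢVᵢ ln(V_f/Vᵢ) = (4313) ln(13.4/42.7) = -4998 J.
W_net = 9405 − 4998 = 4407 J.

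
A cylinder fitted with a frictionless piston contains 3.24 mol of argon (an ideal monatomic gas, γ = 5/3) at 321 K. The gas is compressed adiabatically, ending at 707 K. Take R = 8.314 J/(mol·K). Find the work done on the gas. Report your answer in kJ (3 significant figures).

Adiabatic ⇒ Q = 0, so W_by = −ΔU = nCᵥ(T₁ − T₂).
Cᵥ = 3R/2 = 12.47 J/(mol·K).
W = (3.24)(12.47)(321 − 707) = -15597 J.
Work on gas = −W_by = 15597 J.

W ≈ 15.6 kJ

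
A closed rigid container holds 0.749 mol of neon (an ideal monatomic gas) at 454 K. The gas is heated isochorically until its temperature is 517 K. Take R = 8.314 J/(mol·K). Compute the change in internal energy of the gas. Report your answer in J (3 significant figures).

ΔU ≈ 588 J

Constant volume ⇒ W = 0, so Q = ΔU = nCᵥΔT with Cᵥ = 3R/2 = 12.47 J/(mol·K).
ΔU = (0.749)(12.47)(517 − 454) = 588.5 J.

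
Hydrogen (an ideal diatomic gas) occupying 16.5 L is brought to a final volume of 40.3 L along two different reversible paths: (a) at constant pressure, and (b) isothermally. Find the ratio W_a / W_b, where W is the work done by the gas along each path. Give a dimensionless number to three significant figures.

W_a / W_b ≈ 1.62

Path (a) isobaric: W = P₁(V₂ − V₁) → W_a/(P₁V₁) = 1.442.
Path (b) isothermal: W = P₁V₁ ln(V₂/V₁) → W_b/(P₁V₁) = 0.893.
W_a / W_b = 1.442 / 0.893 = 1.615.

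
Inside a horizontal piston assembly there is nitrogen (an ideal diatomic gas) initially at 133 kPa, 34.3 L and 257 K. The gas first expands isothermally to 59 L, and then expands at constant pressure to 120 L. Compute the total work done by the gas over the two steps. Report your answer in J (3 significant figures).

W_total ≈ 7190 J

Step 1 (isothermal): W = P₁V₁ ln(V₂/V₁) = (4562) ln(59/34.3) = 2474 J.
After step 1: P = 77.32 kPa, V = 59 L, T = 257 K.
Step 2 (isobaric): W = PΔV = (77.32 kPa)(120 − 59 L) = 4717 J.
W_total = 2474 + 4717 = 7191 J.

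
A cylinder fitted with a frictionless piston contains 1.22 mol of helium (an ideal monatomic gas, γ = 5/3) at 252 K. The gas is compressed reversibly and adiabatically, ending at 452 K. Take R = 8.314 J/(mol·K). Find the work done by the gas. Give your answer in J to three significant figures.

Adiabatic ⇒ Q = 0, so W_by = −ΔU = nCᵥ(T₁ − T₂).
Cᵥ = 3R/2 = 12.47 J/(mol·K).
W = (1.22)(12.47)(252 − 452) = -3043 J.

W ≈ -3040 J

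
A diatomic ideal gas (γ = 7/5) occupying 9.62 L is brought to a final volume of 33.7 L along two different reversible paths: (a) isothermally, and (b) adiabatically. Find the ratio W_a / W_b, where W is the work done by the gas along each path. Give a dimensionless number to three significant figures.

W_a / W_b ≈ 1.27

Path (a) isothermal: W = P₁V₁ ln(V₂/V₁) → W_a/(P₁V₁) = 1.254.
Path (b) adiabatic: W = P₁V₁(1 − (V₁/V₂)^(γ−1))/(γ−1) → W_b/(P₁V₁) = 0.9859.
W_a / W_b = 1.254 / 0.9859 = 1.272.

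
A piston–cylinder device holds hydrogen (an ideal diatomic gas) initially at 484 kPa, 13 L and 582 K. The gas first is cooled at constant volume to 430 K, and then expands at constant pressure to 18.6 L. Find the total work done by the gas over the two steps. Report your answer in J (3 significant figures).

Step 1 (isochoric): W = 0 (constant volume).
After step 1: P = 357.6 kPa (V unchanged).
Step 2 (isobaric): W = PΔV = (357.6 kPa)(18.6 − 13 L) = 2003 J.
W_total = 0 + 2003 = 2003 J.

W_total ≈ 2000 J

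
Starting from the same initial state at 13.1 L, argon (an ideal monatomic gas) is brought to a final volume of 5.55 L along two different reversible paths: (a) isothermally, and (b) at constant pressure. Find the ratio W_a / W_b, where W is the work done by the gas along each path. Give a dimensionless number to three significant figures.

W_a / W_b ≈ 1.49

Path (a) isothermal: W = P₁V₁ ln(V₂/V₁) → W_a/(P₁V₁) = -0.8588.
Path (b) isobaric: W = P₁(V₂ − V₁) → W_b/(P₁V₁) = -0.5763.
W_a / W_b = -0.8588 / -0.5763 = 1.49.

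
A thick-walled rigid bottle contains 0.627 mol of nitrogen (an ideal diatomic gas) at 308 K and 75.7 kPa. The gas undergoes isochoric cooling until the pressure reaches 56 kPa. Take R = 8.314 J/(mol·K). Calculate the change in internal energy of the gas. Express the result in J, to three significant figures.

Constant volume ⇒ W = 0, so Q = ΔU = nCᵥΔT with Cᵥ = 5R/2 = 20.79 J/(mol·K).
At constant V, T₂/T₁ = P₂/P₁ ⇒ ΔT = T₁(P₂/P₁ − 1) = 308·(56/75.7 − 1) = -80.15 K.
ΔU = (0.627)(20.79)(-80.15) = -1045 J.

ΔU ≈ -1040 J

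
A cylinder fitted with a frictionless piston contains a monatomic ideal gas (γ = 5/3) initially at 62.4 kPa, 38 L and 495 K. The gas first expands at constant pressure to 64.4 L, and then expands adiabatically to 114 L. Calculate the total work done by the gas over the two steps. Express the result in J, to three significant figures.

W_total ≈ 3560 J

Step 1 (isobaric): W = PΔV = (62.4 kPa)(64.4 − 38 L) = 1647 J.
After step 1: P = 62.4 kPa, V = 64.4 L, T = 838.9 K.
Step 2 (adiabatic): W = (P₁V₁ − P₂V₂)/(γ−1) = (4019 − 2746)/0.667 = 1909 J.
W_total = 1647 + 1909 = 3556 J.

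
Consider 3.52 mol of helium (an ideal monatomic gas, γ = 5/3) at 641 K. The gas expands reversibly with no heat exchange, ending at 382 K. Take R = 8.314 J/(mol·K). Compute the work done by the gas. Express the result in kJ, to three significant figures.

W ≈ 11.4 kJ

Adiabatic ⇒ Q = 0, so W_by = −ΔU = nCᵥ(T₁ − T₂).
Cᵥ = 3R/2 = 12.47 J/(mol·K).
W = (3.52)(12.47)(641 − 382) = 11370 J.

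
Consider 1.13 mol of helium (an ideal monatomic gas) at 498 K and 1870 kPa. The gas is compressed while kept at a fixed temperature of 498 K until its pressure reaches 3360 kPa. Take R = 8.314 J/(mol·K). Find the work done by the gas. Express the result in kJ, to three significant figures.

W ≈ -2.74 kJ

Isothermal process: W = nRT ln(V₂/V₁) = nRT ln(P₁/P₂).
W = (1.13)(8.314)(498) × ln(1870/3360)
  = 4679 × ln(0.5565) = 4679 × -0.586
W_by_gas = -2742 J.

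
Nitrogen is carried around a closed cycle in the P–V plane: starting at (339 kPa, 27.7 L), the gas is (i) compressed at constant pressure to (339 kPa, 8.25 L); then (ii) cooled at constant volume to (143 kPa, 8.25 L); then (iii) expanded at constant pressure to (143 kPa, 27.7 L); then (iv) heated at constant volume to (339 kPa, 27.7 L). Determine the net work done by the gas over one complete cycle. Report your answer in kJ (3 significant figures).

Constant-volume legs do no work.
W(i) = (339)(8.25 − 27.7) = -6594 J; W(iii) = (143)(27.7 − 8.25) = 2781 J.
W_net = -6594 + 2781 = -3812 J (the counter-clockwise enclosed area).

W_net ≈ -3.81 kJ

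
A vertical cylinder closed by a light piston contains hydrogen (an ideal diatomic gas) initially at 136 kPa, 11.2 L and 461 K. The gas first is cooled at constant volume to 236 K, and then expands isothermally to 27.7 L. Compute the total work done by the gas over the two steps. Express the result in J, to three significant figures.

Step 1 (isochoric): W = 0 (constant volume).
After step 1: P = 69.62 kPa (V unchanged).
Step 2 (isothermal): W = P₁V₁ ln(V₂/V₁) = (779.8) ln(27.7/11.2) = 706.1 J.
W_total = 0 + 706.1 = 706.1 J.

W_total ≈ 706 J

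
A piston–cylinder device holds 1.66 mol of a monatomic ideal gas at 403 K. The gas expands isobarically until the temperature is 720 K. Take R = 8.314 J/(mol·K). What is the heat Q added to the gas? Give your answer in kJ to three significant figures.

Isobaric: W = nRΔT = (1.66)(8.314)(317) = 4375 J.
ΔU = nCᵥΔT with Cᵥ = 3R/2: ΔU = (1.66)(12.47)(317) = 6562 J.
Q = ΔU + W = 6562 + 4375 = 10937 J.

Q ≈ 10.9 kJ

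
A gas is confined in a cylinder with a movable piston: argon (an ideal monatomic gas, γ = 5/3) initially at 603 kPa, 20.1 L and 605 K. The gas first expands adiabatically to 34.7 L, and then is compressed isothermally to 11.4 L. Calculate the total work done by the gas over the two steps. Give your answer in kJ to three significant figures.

Step 1 (adiabatic): W = (P₁V₁ − P₂V₂)/(γ−1) = (12120 − 8422)/0.667 = 5547 J.
After step 1: P = 242.7 kPa, V = 34.7 L, T = 420.4 K.
Step 2 (isothermal): W = P₁V₁ ln(V₂/V₁) = (8422) ln(11.4/34.7) = -9375 J.
W_total = 5547 − 9375 = -3828 J.

W_total ≈ -3.83 kJ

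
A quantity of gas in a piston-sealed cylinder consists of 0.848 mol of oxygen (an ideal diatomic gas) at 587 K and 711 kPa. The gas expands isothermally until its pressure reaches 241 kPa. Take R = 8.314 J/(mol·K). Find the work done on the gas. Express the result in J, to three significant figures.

Isothermal process: W = nRT ln(V₂/V₁) = nRT ln(P₁/P₂).
W = (0.848)(8.314)(587) × ln(711/241)
  = 4139 × ln(2.95) = 4139 × 1.082
W_by_gas = 4477 J; work on gas = −W_by = -4477 J.

W ≈ -4480 J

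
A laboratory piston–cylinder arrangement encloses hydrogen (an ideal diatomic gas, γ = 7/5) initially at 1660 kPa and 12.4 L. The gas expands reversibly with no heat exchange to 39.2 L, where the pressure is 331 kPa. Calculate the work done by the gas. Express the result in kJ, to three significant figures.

W ≈ 19.0 kJ

Adiabatic: W = (P₁V₁ − P₂V₂)/(γ − 1) with γ = 7/5.
P₁V₁ = 20584 J, P₂V₂ = 12975 J.
W = (20584 − 12975) / 0.4 = 19022 J.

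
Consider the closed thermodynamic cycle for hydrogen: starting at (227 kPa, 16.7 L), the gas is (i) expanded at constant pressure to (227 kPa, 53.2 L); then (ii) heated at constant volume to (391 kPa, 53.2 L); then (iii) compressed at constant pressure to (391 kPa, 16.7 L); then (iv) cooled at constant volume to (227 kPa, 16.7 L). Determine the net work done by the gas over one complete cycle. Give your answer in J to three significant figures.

W_net ≈ -5990 J

Constant-volume legs do no work.
W(i) = (227)(53.2 − 16.7) = 8286 J; W(iii) = (391)(16.7 − 53.2) = -14272 J.
W_net = 8286 − 14272 = -5986 J (the counter-clockwise enclosed area).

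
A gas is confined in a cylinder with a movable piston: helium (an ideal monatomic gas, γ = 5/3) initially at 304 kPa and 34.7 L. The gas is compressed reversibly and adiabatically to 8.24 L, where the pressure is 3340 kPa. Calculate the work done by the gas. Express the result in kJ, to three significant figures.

Adiabatic: W = (P₁V₁ − P₂V₂)/(γ − 1) with γ = 5/3.
P₁V₁ = 10549 J, P₂V₂ = 27522 J.
W = (10549 − 27522) / 0.6667 = -25459 J.

W ≈ -25.5 kJ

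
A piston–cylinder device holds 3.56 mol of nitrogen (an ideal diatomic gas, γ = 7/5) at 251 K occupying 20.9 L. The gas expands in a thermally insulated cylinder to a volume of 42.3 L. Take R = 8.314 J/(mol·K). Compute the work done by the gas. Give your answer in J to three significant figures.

Adiabatic: TV^(γ−1) = const with γ = 7/5.
T₂ = T₁ (V₁/V₂)^(γ−1) = 251 × (20.9/42.3)^0.4 = 251 × 0.7543 = 189.3 K.
W_by = nCᵥ(T₁ − T₂) = (3.56)(20.79)(251 − 189.3) = 4564 J.

W ≈ 4560 J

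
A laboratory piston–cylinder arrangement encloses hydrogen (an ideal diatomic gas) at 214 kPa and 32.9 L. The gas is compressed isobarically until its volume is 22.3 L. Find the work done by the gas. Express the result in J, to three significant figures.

W ≈ -2270 J

Isobaric: W = P ΔV.
W = (214 kPa)(22.3 − 32.9 L) = (214)(-10.6) = -2268 J.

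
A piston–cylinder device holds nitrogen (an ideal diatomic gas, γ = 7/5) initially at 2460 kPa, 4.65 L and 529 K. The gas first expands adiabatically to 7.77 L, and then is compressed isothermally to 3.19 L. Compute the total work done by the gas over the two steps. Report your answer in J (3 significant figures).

W_total ≈ -2980 J

Step 1 (adiabatic): W = (P₁V₁ − P₂V₂)/(γ−1) = (11439 − 9315)/0.4 = 5309 J.
After step 1: P = 1199 kPa, V = 7.77 L, T = 430.8 K.
Step 2 (isothermal): W = P₁V₁ ln(V₂/V₁) = (9315) ln(3.19/7.77) = -8293 J.
W_total = 5309 − 8293 = -2984 J.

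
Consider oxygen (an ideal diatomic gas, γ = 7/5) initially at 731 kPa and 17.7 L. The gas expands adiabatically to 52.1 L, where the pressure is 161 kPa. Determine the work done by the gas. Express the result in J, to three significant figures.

Adiabatic: W = (P₁V₁ − P₂V₂)/(γ − 1) with γ = 7/5.
P₁V₁ = 12939 J, P₂V₂ = 8388 J.
W = (12939 − 8388) / 0.4 = 11376 J.

W ≈ 11400 J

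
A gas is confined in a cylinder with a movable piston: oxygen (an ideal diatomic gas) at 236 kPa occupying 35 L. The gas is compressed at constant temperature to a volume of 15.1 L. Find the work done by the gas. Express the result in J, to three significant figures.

W ≈ -6940 J

Isothermal: W = nRT ln(V₂/V₁) = P₁V₁ ln(V₂/V₁).
P₁V₁ = (236 kPa)(35 L) = 8260 J.
W = 8260 × ln(15.1/35) = 8260 × -0.8407
W_by_gas = -6944 J.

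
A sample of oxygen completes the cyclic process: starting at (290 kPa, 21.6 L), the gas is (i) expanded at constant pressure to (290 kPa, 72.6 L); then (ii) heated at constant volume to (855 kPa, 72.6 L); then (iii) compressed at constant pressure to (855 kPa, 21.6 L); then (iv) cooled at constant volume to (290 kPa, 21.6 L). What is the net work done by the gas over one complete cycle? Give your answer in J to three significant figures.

Constant-volume legs do no work.
W(i) = (290)(72.6 − 21.6) = 14790 J; W(iii) = (855)(21.6 − 72.6) = -43605 J.
W_net = 14790 − 43605 = -28815 J (the counter-clockwise enclosed area).

W_net ≈ -28800 J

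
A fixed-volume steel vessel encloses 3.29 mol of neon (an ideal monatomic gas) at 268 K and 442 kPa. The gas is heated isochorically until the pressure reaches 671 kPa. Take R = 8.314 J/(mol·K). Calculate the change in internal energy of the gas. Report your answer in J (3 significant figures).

Constant volume ⇒ W = 0, so Q = ΔU = nCᵥΔT with Cᵥ = 3R/2 = 12.47 J/(mol·K).
At constant V, T₂/T₁ = P₂/P₁ ⇒ ΔT = T₁(P₂/P₁ − 1) = 268·(671/442 − 1) = 138.9 K.
ΔU = (3.29)(12.47)(138.9) = 5697 J.

ΔU ≈ 5700 J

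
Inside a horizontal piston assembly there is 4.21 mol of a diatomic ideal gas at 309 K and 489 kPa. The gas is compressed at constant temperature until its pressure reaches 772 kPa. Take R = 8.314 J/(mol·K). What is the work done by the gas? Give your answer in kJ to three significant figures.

Isothermal process: W = nRT ln(V₂/V₁) = nRT ln(P₁/P₂).
W = (4.21)(8.314)(309) × ln(489/772)
  = 10816 × ln(0.6334) = 10816 × -0.4566
W_by_gas = -4939 J.

W ≈ -4.94 kJ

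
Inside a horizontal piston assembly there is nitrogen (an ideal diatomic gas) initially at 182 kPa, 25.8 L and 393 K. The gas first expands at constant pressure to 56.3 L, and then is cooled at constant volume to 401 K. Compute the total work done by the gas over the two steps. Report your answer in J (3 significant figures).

W_total ≈ 5550 J

Step 1 (isobaric): W = PΔV = (182 kPa)(56.3 − 25.8 L) = 5551 J.
Step 2 (isochoric): W = 0 (constant volume).
W_total = 5551 + 0 = 5551 J.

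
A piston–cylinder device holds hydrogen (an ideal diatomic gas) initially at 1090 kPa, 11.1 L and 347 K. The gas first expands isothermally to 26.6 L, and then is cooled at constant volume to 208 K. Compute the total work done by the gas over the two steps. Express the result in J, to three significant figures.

Step 1 (isothermal): W = P₁V₁ ln(V₂/V₁) = (12099) ln(26.6/11.1) = 10574 J.
Step 2 (isochoric): W = 0 (constant volume).
W_total = 10574 + 0 = 10574 J.

W_total ≈ 10600 J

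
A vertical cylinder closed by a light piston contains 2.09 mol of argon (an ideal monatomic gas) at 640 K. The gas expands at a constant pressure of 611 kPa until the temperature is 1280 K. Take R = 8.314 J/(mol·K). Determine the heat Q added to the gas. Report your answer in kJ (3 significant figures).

Q ≈ 27.8 kJ

Isobaric: W = nRΔT = (2.09)(8.314)(640) = 11121 J.
ΔU = nCᵥΔT with Cᵥ = 3R/2: ΔU = (2.09)(12.47)(640) = 16681 J.
Q = ΔU + W = 16681 + 11121 = 27802 J.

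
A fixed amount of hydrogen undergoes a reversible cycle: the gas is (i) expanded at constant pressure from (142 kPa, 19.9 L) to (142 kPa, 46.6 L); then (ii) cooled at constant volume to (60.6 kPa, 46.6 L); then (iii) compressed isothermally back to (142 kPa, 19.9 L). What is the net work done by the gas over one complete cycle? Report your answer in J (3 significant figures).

Leg (i): W = PΔV = (142)(46.6 − 19.9) = 3791 J.
Leg (ii): W = 0.
Leg (iii): W = PᵢVᵢ ln(V_f/Vᵢ) = (2824) ln(19.9/46.6) = -2403 J.
W_net = 3791 − 2403 = 1389 J.

W_net ≈ 1390 J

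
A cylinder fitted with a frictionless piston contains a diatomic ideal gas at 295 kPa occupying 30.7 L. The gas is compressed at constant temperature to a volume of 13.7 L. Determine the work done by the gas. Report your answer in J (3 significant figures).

W ≈ -7310 J

Isothermal: W = nRT ln(V₂/V₁) = P₁V₁ ln(V₂/V₁).
P₁V₁ = (295 kPa)(30.7 L) = 9056 J.
W = 9056 × ln(13.7/30.7) = 9056 × -0.8069
W_by_gas = -7307 J.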